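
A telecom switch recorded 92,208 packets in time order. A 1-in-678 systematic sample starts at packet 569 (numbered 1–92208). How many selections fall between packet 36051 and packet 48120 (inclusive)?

18

k = 678
First selection ≥ 36051: 569 + ⌈(36051−569)/678⌉·678 = 569 + 53×678 = 36503
Last selection ≤ 48120: 569 + ⌊(48120−569)/678⌋·678 = 569 + 70×678 = 48029
Count = 70 − 53 + 1 = 18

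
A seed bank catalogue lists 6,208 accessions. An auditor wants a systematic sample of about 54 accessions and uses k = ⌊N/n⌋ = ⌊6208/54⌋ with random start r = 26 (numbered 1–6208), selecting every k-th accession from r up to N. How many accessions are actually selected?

55

k = ⌊6208/54⌋ = 114
Achieved size = ⌊(6208 − 26)/114⌋ + 1 = ⌊6182/114⌋ + 1 = 54 + 1 = 55
(last selection: 26 + 54×114 = 6182 ≤ 6208; next would be 6296 > 6208)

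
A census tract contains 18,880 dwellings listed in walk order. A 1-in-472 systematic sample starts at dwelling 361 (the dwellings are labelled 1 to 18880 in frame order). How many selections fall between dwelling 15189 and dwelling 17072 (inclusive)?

4

k = 472
First selection ≥ 15189: 361 + ⌈(15189−361)/472⌉·472 = 361 + 32×472 = 15465
Last selection ≤ 17072: 361 + ⌊(17072−361)/472⌋·472 = 361 + 35×472 = 16881
Count = 35 − 32 + 1 = 4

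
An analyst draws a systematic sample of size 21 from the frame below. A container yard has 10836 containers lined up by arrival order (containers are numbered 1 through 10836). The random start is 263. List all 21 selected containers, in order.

263, 779, 1295, 1811, 2327, 2843, 3359, 3875, 4391, 4907, 5423, 5939, 6455, 6971, 7487, 8003, 8519, 9035, 9551, 10067, 10583

k = N/n = 10836/21 = 516
container 1: 263
container 2: 263 + 516 = 779
container 3: 779 + 516 = 1295
container 4: 1295 + 516 = 1811
container 5: 1811 + 516 = 2327
container 6: 2327 + 516 = 2843
container 7: 2843 + 516 = 3359
container 8: 3359 + 516 = 3875
container 9: 3875 + 516 = 4391
container 10: 4391 + 516 = 4907
container 11: 4907 + 516 = 5423
container 12: 5423 + 516 = 5939
container 13: 5939 + 516 = 6455
container 14: 6455 + 516 = 6971
container 15: 6971 + 516 = 7487
container 16: 7487 + 516 = 8003
container 17: 8003 + 516 = 8519
container 18: 8519 + 516 = 9035
container 19: 9035 + 516 = 9551
container 20: 9551 + 516 = 10067
container 21: 10067 + 516 = 10583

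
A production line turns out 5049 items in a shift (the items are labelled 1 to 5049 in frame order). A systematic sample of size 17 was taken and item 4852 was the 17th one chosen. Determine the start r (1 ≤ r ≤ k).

100

k = 5049/17 = 297
r = 4852 − (17−1)×297 = 4852 − 4752 = 100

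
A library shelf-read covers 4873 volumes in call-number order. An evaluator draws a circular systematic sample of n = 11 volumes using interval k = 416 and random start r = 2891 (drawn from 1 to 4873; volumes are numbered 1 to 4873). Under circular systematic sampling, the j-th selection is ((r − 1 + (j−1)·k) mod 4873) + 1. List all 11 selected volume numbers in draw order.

2891, 3307, 3723, 4139, 4555, 98, 514, 930, 1346, 1762, 2178

Selection 1: 2891
Selection 2: 2891 + 416 = 3307
Selection 3: 3307 + 416 = 3723
Selection 4: 3723 + 416 = 4139
Selection 5: 4139 + 416 = 4555
Selection 6: 4555 + 416 = 4971 → 4971 − 4873 = 98
Selection 7: 98 + 416 = 514
Selection 8: 514 + 416 = 930
Selection 9: 930 + 416 = 1346
Selection 10: 1346 + 416 = 1762
Selection 11: 1762 + 416 = 2178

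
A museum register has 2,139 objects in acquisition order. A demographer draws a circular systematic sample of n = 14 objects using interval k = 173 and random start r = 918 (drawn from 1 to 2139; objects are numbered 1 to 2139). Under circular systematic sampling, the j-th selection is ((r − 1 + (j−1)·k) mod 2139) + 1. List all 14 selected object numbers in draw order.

Selection 1: 918
Selection 2: 918 + 173 = 1091
Selection 3: 1091 + 173 = 1264
Selection 4: 1264 + 173 = 1437
Selection 5: 1437 + 173 = 1610
Selection 6: 1610 + 173 = 1783
Selection 7: 1783 + 173 = 1956
Selection 8: 1956 + 173 = 2129
Selection 9: 2129 + 173 = 2302 → 2302 − 2139 = 163
Selection 10: 163 + 173 = 336
Selection 11: 336 + 173 = 509
Selection 12: 509 + 173 = 682
Selection 13: 682 + 173 = 855
Selection 14: 855 + 173 = 1028

918, 1091, 1264, 1437, 1610, 1783, 1956, 2129, 163, 336, 509, 682, 855, 1028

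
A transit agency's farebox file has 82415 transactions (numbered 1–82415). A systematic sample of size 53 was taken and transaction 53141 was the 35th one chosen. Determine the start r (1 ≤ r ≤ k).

271

k = 82415/53 = 1555
r = 53141 − (35−1)×1555 = 53141 − 52870 = 271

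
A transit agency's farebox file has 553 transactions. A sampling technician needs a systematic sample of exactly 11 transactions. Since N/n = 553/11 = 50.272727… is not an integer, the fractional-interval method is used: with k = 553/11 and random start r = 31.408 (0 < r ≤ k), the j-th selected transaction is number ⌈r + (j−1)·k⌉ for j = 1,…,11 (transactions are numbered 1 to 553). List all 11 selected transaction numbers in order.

32, 82, 132, 183, 233, 283, 334, 384, 434, 484, 535

j=1: r + 0k = 31.408 → ⌈·⌉ = 32
j=2: r + 1k = 81.680727… → ⌈·⌉ = 82
j=3: r + 2k = 131.953454… → ⌈·⌉ = 132
j=4: r + 3k = 182.226181… → ⌈·⌉ = 183
j=5: r + 4k = 232.498909… → ⌈·⌉ = 233
j=6: r + 5k = 282.771636… → ⌈·⌉ = 283
j=7: r + 6k = 333.044363… → ⌈·⌉ = 334
j=8: r + 7k = 383.317090… → ⌈·⌉ = 384
j=9: r + 8k = 433.589818… → ⌈·⌉ = 434
j=10: r + 9k = 483.862545… → ⌈·⌉ = 484
j=11: r + 10k = 534.135272… → ⌈·⌉ = 535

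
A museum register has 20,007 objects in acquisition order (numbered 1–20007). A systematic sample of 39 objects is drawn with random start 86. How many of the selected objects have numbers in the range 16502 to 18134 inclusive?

4

k = 20007/39 = 513
First selection ≥ 16502: 86 + ⌈(16502−86)/513⌉·513 = 86 + 32×513 = 16502
Last selection ≤ 18134: 86 + ⌊(18134−86)/513⌋·513 = 86 + 35×513 = 18041
Count = 35 − 32 + 1 = 4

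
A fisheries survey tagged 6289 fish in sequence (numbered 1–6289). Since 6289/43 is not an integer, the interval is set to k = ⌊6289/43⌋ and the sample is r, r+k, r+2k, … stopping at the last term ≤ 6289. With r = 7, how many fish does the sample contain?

k = ⌊6289/43⌋ = 146
Achieved size = ⌊(6289 − 7)/146⌋ + 1 = ⌊6282/146⌋ + 1 = 43 + 1 = 44
(last selection: 7 + 43×146 = 6285 ≤ 6289; next would be 6431 > 6289)

44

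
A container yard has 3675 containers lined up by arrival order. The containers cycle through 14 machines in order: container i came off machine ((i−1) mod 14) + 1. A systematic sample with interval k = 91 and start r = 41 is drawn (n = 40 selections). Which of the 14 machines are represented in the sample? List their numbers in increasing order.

6, 13

Consecutive selections differ by k = 91, so their machine numbers differ by 91 mod 14 = 7.
gcd(91, 14) = 7, so the sample visits 14/7 = 2 distinct residues mod 14.
Start 41 is machine 13; the machines hit are 6, 13.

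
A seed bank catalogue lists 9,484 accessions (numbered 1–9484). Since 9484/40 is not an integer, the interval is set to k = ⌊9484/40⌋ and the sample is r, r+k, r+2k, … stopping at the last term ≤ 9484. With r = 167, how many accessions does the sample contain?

40

k = ⌊9484/40⌋ = 237
Achieved size = ⌊(9484 − 167)/237⌋ + 1 = ⌊9317/237⌋ + 1 = 39 + 1 = 40
(last selection: 167 + 39×237 = 9410 ≤ 9484; next would be 9647 > 9484)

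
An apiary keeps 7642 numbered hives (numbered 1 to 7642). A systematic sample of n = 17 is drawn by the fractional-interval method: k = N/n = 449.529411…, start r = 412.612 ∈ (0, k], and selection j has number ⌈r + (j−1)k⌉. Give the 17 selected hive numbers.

j=1: r + 0k = 412.612 → ⌈·⌉ = 413
j=2: r + 1k = 862.141411… → ⌈·⌉ = 863
j=3: r + 2k = 1311.670823… → ⌈·⌉ = 1312
j=4: r + 3k = 1761.200235… → ⌈·⌉ = 1762
j=5: r + 4k = 2210.729647… → ⌈·⌉ = 2211
j=6: r + 5k = 2660.259058… → ⌈·⌉ = 2661
j=7: r + 6k = 3109.788470… → ⌈·⌉ = 3110
j=8: r + 7k = 3559.317882… → ⌈·⌉ = 3560
j=9: r + 8k = 4008.847294… → ⌈·⌉ = 4009
j=10: r + 9k = 4458.376705… → ⌈·⌉ = 4459
j=11: r + 10k = 4907.906117… → ⌈·⌉ = 4908
j=12: r + 11k = 5357.435529… → ⌈·⌉ = 5358
j=13: r + 12k = 5806.964941… → ⌈·⌉ = 5807
j=14: r + 13k = 6256.494352… → ⌈·⌉ = 6257
j=15: r + 14k = 6706.023764… → ⌈·⌉ = 6707
j=16: r + 15k = 7155.553176… → ⌈·⌉ = 7156
j=17: r + 16k = 7605.082588… → ⌈·⌉ = 7606

413, 863, 1312, 1762, 2211, 2661, 3110, 3560, 4009, 4459, 4908, 5358, 5807, 6257, 6707, 7156, 7606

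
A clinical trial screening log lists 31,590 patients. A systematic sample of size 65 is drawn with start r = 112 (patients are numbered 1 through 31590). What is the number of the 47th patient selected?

k = 31590/65 = 486
47th selection = r + (47−1)·k = 112 + 46×486 = 112 + 22356 = 22468

22468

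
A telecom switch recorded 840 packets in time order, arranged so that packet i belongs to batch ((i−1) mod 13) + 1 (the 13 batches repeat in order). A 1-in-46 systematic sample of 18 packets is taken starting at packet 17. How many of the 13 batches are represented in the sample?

Consecutive selections differ by k = 46, so their batch numbers differ by 46 mod 13 = 7.
gcd(46, 13) = 1, so the sample visits 13/1 = 13 distinct residues mod 13.
Start 17 is batch 4; the batches hit are 1, 2, 3, 4, 5, 6, 7, 8, 9, 10, 11, 12, 13.

13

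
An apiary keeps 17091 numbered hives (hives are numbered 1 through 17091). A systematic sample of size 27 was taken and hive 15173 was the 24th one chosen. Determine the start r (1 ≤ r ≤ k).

k = 17091/27 = 633
r = 15173 − (24−1)×633 = 15173 − 14559 = 614

614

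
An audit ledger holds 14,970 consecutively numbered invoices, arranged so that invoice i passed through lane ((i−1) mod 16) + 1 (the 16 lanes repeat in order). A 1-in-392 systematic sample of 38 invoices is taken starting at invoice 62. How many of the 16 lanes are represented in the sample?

Consecutive selections differ by k = 392, so their lane numbers differ by 392 mod 16 = 8.
gcd(392, 16) = 8, so the sample visits 16/8 = 2 distinct residues mod 16.
Start 62 is lane 14; the lanes hit are 6, 14.

2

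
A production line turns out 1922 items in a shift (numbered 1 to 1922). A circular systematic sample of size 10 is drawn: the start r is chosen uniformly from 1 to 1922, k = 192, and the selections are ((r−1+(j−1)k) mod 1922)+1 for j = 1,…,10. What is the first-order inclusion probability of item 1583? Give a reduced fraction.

5/961

For each position j, as r ranges over 1…1922 the j-th selection hits every item exactly once, so item 1583 is selected for exactly 10 of the 1922 starts.
Inclusion probability = 10/1922 = 5/961.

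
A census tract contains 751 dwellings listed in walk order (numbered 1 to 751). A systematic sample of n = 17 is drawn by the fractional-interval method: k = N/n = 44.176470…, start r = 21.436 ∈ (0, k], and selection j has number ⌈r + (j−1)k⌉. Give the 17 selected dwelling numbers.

j=1: r + 0k = 21.436 → ⌈·⌉ = 22
j=2: r + 1k = 65.612470… → ⌈·⌉ = 66
j=3: r + 2k = 109.788941… → ⌈·⌉ = 110
j=4: r + 3k = 153.965411… → ⌈·⌉ = 154
j=5: r + 4k = 198.141882… → ⌈·⌉ = 199
j=6: r + 5k = 242.318352… → ⌈·⌉ = 243
j=7: r + 6k = 286.494823… → ⌈·⌉ = 287
j=8: r + 7k = 330.671294… → ⌈·⌉ = 331
j=9: r + 8k = 374.847764… → ⌈·⌉ = 375
j=10: r + 9k = 419.024235… → ⌈·⌉ = 420
j=11: r + 10k = 463.200705… → ⌈·⌉ = 464
j=12: r + 11k = 507.377176… → ⌈·⌉ = 508
j=13: r + 12k = 551.553647… → ⌈·⌉ = 552
j=14: r + 13k = 595.730117… → ⌈·⌉ = 596
j=15: r + 14k = 639.906588… → ⌈·⌉ = 640
j=16: r + 15k = 684.083058… → ⌈·⌉ = 685
j=17: r + 16k = 728.259529… → ⌈·⌉ = 729

22, 66, 110, 154, 199, 243, 287, 331, 375, 420, 464, 508, 552, 596, 640, 685, 729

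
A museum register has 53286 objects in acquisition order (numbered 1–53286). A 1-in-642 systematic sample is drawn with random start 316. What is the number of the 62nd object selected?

39478

k = 642
62nd selection = r + (62−1)·k = 316 + 61×642 = 316 + 39162 = 39478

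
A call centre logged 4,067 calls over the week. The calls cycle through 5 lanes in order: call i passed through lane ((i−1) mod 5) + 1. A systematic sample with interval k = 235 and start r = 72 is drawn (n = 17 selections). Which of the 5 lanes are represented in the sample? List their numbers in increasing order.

Consecutive selections differ by k = 235, so their lane numbers differ by 235 mod 5 = 0.
gcd(235, 5) = 5, so the sample visits 5/5 = 1 distinct residues mod 5.
Start 72 is lane 2; the lanes hit are 2.

2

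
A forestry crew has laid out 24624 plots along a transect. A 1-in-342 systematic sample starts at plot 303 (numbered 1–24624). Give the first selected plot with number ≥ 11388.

11589

k = 342
Steps past start: ⌈(11388 − 303)/342⌉ = ⌈11085/342⌉ = 33
Selected plot: 303 + 33×342 = 11589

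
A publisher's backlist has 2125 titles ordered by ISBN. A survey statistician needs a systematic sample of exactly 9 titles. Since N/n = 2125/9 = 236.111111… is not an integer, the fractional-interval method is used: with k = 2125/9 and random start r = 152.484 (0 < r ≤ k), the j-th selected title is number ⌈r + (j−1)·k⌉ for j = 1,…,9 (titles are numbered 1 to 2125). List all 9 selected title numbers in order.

j=1: r + 0k = 152.484 → ⌈·⌉ = 153
j=2: r + 1k = 388.595111… → ⌈·⌉ = 389
j=3: r + 2k = 624.706222… → ⌈·⌉ = 625
j=4: r + 3k = 860.817333… → ⌈·⌉ = 861
j=5: r + 4k = 1096.928444… → ⌈·⌉ = 1097
j=6: r + 5k = 1333.039555… → ⌈·⌉ = 1334
j=7: r + 6k = 1569.150666… → ⌈·⌉ = 1570
j=8: r + 7k = 1805.261777… → ⌈·⌉ = 1806
j=9: r + 8k = 2041.372888… → ⌈·⌉ = 2042

153, 389, 625, 861, 1097, 1334, 1570, 1806, 2042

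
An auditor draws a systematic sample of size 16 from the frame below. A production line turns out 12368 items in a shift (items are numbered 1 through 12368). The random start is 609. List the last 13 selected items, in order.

2928, 3701, 4474, 5247, 6020, 6793, 7566, 8339, 9112, 9885, 10658, 11431, 12204

k = N/n = 12368/16 = 773
4th selection = 609 + 3×773 = 2928
5th: 2928 + 773 = 3701
6th: 3701 + 773 = 4474
7th: 4474 + 773 = 5247
8th: 5247 + 773 = 6020
9th: 6020 + 773 = 6793
10th: 6793 + 773 = 7566
11th: 7566 + 773 = 8339
12th: 8339 + 773 = 9112
13th: 9112 + 773 = 9885
14th: 9885 + 773 = 10658
15th: 10658 + 773 = 11431
16th: 11431 + 773 = 12204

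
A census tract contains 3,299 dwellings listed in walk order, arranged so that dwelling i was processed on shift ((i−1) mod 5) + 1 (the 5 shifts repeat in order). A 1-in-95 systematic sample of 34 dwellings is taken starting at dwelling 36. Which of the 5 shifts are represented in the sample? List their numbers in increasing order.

1

Consecutive selections differ by k = 95, so their shift numbers differ by 95 mod 5 = 0.
gcd(95, 5) = 5, so the sample visits 5/5 = 1 distinct residues mod 5.
Start 36 is shift 1; the shifts hit are 1.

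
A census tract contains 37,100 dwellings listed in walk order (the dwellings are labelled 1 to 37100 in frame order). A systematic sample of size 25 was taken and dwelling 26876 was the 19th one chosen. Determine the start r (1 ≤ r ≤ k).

k = 37100/25 = 1484
r = 26876 − (19−1)×1484 = 26876 − 26712 = 164

164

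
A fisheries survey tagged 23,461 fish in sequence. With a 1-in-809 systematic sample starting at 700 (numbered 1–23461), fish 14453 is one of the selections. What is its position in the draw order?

k = 809
position = (14453 − 700)/809 + 1 = 13753/809 + 1 = 17 + 1 = 18

18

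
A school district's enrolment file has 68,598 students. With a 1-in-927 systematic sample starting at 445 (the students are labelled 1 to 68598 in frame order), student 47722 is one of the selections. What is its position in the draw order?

k = 927
position = (47722 − 445)/927 + 1 = 47277/927 + 1 = 51 + 1 = 52

52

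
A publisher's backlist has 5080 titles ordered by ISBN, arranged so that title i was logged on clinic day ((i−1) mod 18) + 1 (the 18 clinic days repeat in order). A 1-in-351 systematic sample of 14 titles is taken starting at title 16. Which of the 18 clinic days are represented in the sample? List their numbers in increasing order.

7, 16

Consecutive selections differ by k = 351, so their clinic day numbers differ by 351 mod 18 = 9.
gcd(351, 18) = 9, so the sample visits 18/9 = 2 distinct residues mod 18.
Start 16 is clinic day 16; the clinic days hit are 7, 16.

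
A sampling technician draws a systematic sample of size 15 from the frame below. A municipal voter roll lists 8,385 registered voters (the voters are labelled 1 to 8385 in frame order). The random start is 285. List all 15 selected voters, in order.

285, 844, 1403, 1962, 2521, 3080, 3639, 4198, 4757, 5316, 5875, 6434, 6993, 7552, 8111

k = N/n = 8385/15 = 559
voter 1: 285
voter 2: 285 + 559 = 844
voter 3: 844 + 559 = 1403
voter 4: 1403 + 559 = 1962
voter 5: 1962 + 559 = 2521
voter 6: 2521 + 559 = 3080
voter 7: 3080 + 559 = 3639
voter 8: 3639 + 559 = 4198
voter 9: 4198 + 559 = 4757
voter 10: 4757 + 559 = 5316
voter 11: 5316 + 559 = 5875
voter 12: 5875 + 559 = 6434
voter 13: 6434 + 559 = 6993
voter 14: 6993 + 559 = 7552
voter 15: 7552 + 559 = 8111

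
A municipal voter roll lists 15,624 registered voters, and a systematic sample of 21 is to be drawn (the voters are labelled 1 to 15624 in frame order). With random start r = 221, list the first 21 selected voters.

221, 965, 1709, 2453, 3197, 3941, 4685, 5429, 6173, 6917, 7661, 8405, 9149, 9893, 10637, 11381, 12125, 12869, 13613, 14357, 15101

k = N/n = 15624/21 = 744
voter 1: 221
voter 2: 221 + 744 = 965
voter 3: 965 + 744 = 1709
voter 4: 1709 + 744 = 2453
voter 5: 2453 + 744 = 3197
voter 6: 3197 + 744 = 3941
voter 7: 3941 + 744 = 4685
voter 8: 4685 + 744 = 5429
voter 9: 5429 + 744 = 6173
voter 10: 6173 + 744 = 6917
voter 11: 6917 + 744 = 7661
voter 12: 7661 + 744 = 8405
voter 13: 8405 + 744 = 9149
voter 14: 9149 + 744 = 9893
voter 15: 9893 + 744 = 10637
voter 16: 10637 + 744 = 11381
voter 17: 11381 + 744 = 12125
voter 18: 12125 + 744 = 12869
voter 19: 12869 + 744 = 13613
voter 20: 13613 + 744 = 14357
voter 21: 14357 + 744 = 15101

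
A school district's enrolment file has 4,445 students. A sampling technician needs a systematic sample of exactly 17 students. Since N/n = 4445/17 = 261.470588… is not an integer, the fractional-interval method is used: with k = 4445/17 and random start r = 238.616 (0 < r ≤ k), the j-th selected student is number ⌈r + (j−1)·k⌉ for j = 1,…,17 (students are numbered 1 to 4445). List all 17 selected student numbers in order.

j=1: r + 0k = 238.616 → ⌈·⌉ = 239
j=2: r + 1k = 500.086588… → ⌈·⌉ = 501
j=3: r + 2k = 761.557176… → ⌈·⌉ = 762
j=4: r + 3k = 1023.027764… → ⌈·⌉ = 1024
j=5: r + 4k = 1284.498352… → ⌈·⌉ = 1285
j=6: r + 5k = 1545.968941… → ⌈·⌉ = 1546
j=7: r + 6k = 1807.439529… → ⌈·⌉ = 1808
j=8: r + 7k = 2068.910117… → ⌈·⌉ = 2069
j=9: r + 8k = 2330.380705… → ⌈·⌉ = 2331
j=10: r + 9k = 2591.851294… → ⌈·⌉ = 2592
j=11: r + 10k = 2853.321882… → ⌈·⌉ = 2854
j=12: r + 11k = 3114.792470… → ⌈·⌉ = 3115
j=13: r + 12k = 3376.263058… → ⌈·⌉ = 3377
j=14: r + 13k = 3637.733647… → ⌈·⌉ = 3638
j=15: r + 14k = 3899.204235… → ⌈·⌉ = 3900
j=16: r + 15k = 4160.674823… → ⌈·⌉ = 4161
j=17: r + 16k = 4422.145411… → ⌈·⌉ = 4423

239, 501, 762, 1024, 1285, 1546, 1808, 2069, 2331, 2592, 2854, 3115, 3377, 3638, 3900, 4161, 4423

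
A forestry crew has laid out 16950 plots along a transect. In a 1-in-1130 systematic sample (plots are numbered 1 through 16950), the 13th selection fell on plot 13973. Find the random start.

413

k = 1130
r = 13973 − (13−1)×1130 = 13973 − 13560 = 413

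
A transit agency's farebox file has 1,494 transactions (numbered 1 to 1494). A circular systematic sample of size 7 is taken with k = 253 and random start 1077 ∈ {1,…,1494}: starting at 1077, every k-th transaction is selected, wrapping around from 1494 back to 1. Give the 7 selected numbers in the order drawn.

Selection 1: 1077
Selection 2: 1077 + 253 = 1330
Selection 3: 1330 + 253 = 1583 → 1583 − 1494 = 89
Selection 4: 89 + 253 = 342
Selection 5: 342 + 253 = 595
Selection 6: 595 + 253 = 848
Selection 7: 848 + 253 = 1101

1077, 1330, 89, 342, 595, 848, 1101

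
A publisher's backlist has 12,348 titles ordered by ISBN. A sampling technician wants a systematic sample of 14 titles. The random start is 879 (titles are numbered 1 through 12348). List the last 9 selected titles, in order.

k = N/n = 12348/14 = 882
6th selection = 879 + 5×882 = 5289
7th: 5289 + 882 = 6171
8th: 6171 + 882 = 7053
9th: 7053 + 882 = 7935
10th: 7935 + 882 = 8817
11th: 8817 + 882 = 9699
12th: 9699 + 882 = 10581
13th: 10581 + 882 = 11463
14th: 11463 + 882 = 12345

5289, 6171, 7053, 7935, 8817, 9699, 10581, 11463, 12345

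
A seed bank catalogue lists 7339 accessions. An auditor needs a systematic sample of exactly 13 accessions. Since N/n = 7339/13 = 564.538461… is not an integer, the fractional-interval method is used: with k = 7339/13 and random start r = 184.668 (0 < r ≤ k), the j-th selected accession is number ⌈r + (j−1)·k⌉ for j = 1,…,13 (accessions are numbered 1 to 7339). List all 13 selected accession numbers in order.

185, 750, 1314, 1879, 2443, 3008, 3572, 4137, 4701, 5266, 5831, 6395, 6960

j=1: r + 0k = 184.668 → ⌈·⌉ = 185
j=2: r + 1k = 749.206461… → ⌈·⌉ = 750
j=3: r + 2k = 1313.744923… → ⌈·⌉ = 1314
j=4: r + 3k = 1878.283384… → ⌈·⌉ = 1879
j=5: r + 4k = 2442.821846… → ⌈·⌉ = 2443
j=6: r + 5k = 3007.360307… → ⌈·⌉ = 3008
j=7: r + 6k = 3571.898769… → ⌈·⌉ = 3572
j=8: r + 7k = 4136.437230… → ⌈·⌉ = 4137
j=9: r + 8k = 4700.975692… → ⌈·⌉ = 4701
j=10: r + 9k = 5265.514153… → ⌈·⌉ = 5266
j=11: r + 10k = 5830.052615… → ⌈·⌉ = 5831
j=12: r + 11k = 6394.591076… → ⌈·⌉ = 6395
j=13: r + 12k = 6959.129538… → ⌈·⌉ = 6960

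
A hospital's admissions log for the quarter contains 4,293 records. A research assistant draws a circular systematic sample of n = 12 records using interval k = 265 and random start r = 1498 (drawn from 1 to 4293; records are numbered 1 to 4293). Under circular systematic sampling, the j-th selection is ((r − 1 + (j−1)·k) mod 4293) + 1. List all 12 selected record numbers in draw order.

Selection 1: 1498
Selection 2: 1498 + 265 = 1763
Selection 3: 1763 + 265 = 2028
Selection 4: 2028 + 265 = 2293
Selection 5: 2293 + 265 = 2558
Selection 6: 2558 + 265 = 2823
Selection 7: 2823 + 265 = 3088
Selection 8: 3088 + 265 = 3353
Selection 9: 3353 + 265 = 3618
Selection 10: 3618 + 265 = 3883
Selection 11: 3883 + 265 = 4148
Selection 12: 4148 + 265 = 4413 → 4413 − 4293 = 120

1498, 1763, 2028, 2293, 2558, 2823, 3088, 3353, 3618, 3883, 4148, 120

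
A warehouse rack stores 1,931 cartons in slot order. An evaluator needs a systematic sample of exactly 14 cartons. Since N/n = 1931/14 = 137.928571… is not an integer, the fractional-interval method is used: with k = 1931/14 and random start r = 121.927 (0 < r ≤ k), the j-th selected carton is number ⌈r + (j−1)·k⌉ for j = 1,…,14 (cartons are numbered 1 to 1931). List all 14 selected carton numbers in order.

122, 260, 398, 536, 674, 812, 950, 1088, 1226, 1364, 1502, 1640, 1778, 1915

j=1: r + 0k = 121.927 → ⌈·⌉ = 122
j=2: r + 1k = 259.855571… → ⌈·⌉ = 260
j=3: r + 2k = 397.784142… → ⌈·⌉ = 398
j=4: r + 3k = 535.712714… → ⌈·⌉ = 536
j=5: r + 4k = 673.641285… → ⌈·⌉ = 674
j=6: r + 5k = 811.569857… → ⌈·⌉ = 812
j=7: r + 6k = 949.498428… → ⌈·⌉ = 950
j=8: r + 7k = 1087.427 → ⌈·⌉ = 1088
j=9: r + 8k = 1225.355571… → ⌈·⌉ = 1226
j=10: r + 9k = 1363.284142… → ⌈·⌉ = 1364
j=11: r + 10k = 1501.212714… → ⌈·⌉ = 1502
j=12: r + 11k = 1639.141285… → ⌈·⌉ = 1640
j=13: r + 12k = 1777.069857… → ⌈·⌉ = 1778
j=14: r + 13k = 1914.998428… → ⌈·⌉ = 1915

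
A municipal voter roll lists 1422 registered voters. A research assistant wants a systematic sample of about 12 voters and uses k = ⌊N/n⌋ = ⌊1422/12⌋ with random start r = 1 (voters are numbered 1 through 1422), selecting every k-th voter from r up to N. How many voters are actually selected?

k = ⌊1422/12⌋ = 118
Achieved size = ⌊(1422 − 1)/118⌋ + 1 = ⌊1421/118⌋ + 1 = 12 + 1 = 13
(last selection: 1 + 12×118 = 1417 ≤ 1422; next would be 1535 > 1422)

13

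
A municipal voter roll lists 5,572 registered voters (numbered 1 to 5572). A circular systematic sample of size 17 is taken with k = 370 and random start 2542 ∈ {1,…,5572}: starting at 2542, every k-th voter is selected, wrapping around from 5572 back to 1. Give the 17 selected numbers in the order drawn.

Selection 1: 2542
Selection 2: 2542 + 370 = 2912
Selection 3: 2912 + 370 = 3282
Selection 4: 3282 + 370 = 3652
Selection 5: 3652 + 370 = 4022
Selection 6: 4022 + 370 = 4392
Selection 7: 4392 + 370 = 4762
Selection 8: 4762 + 370 = 5132
Selection 9: 5132 + 370 = 5502
Selection 10: 5502 + 370 = 5872 → 5872 − 5572 = 300
Selection 11: 300 + 370 = 670
Selection 12: 670 + 370 = 1040
Selection 13: 1040 + 370 = 1410
Selection 14: 1410 + 370 = 1780
Selection 15: 1780 + 370 = 2150
Selection 16: 2150 + 370 = 2520
Selection 17: 2520 + 370 = 2890

2542, 2912, 3282, 3652, 4022, 4392, 4762, 5132, 5502, 300, 670, 1040, 1410, 1780, 2150, 2520, 2890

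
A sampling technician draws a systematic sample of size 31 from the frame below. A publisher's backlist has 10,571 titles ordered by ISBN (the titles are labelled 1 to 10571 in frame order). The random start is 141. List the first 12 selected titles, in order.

k = N/n = 10571/31 = 341
title 1: 141
title 2: 141 + 341 = 482
title 3: 482 + 341 = 823
title 4: 823 + 341 = 1164
title 5: 1164 + 341 = 1505
title 6: 1505 + 341 = 1846
title 7: 1846 + 341 = 2187
title 8: 2187 + 341 = 2528
title 9: 2528 + 341 = 2869
title 10: 2869 + 341 = 3210
title 11: 3210 + 341 = 3551
title 12: 3551 + 341 = 3892

141, 482, 823, 1164, 1505, 1846, 2187, 2528, 2869, 3210, 3551, 3892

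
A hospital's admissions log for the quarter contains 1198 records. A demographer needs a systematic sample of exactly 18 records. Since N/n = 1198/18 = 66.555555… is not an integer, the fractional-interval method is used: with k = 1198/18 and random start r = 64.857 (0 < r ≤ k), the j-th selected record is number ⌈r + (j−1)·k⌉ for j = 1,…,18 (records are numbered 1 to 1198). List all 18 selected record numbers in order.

65, 132, 198, 265, 332, 398, 465, 531, 598, 664, 731, 797, 864, 931, 997, 1064, 1130, 1197

j=1: r + 0k = 64.857 → ⌈·⌉ = 65
j=2: r + 1k = 131.412555… → ⌈·⌉ = 132
j=3: r + 2k = 197.968111… → ⌈·⌉ = 198
j=4: r + 3k = 264.523666… → ⌈·⌉ = 265
j=5: r + 4k = 331.079222… → ⌈·⌉ = 332
j=6: r + 5k = 397.634777… → ⌈·⌉ = 398
j=7: r + 6k = 464.190333… → ⌈·⌉ = 465
j=8: r + 7k = 530.745888… → ⌈·⌉ = 531
j=9: r + 8k = 597.301444… → ⌈·⌉ = 598
j=10: r + 9k = 663.857 → ⌈·⌉ = 664
j=11: r + 10k = 730.412555… → ⌈·⌉ = 731
j=12: r + 11k = 796.968111… → ⌈·⌉ = 797
j=13: r + 12k = 863.523666… → ⌈·⌉ = 864
j=14: r + 13k = 930.079222… → ⌈·⌉ = 931
j=15: r + 14k = 996.634777… → ⌈·⌉ = 997
j=16: r + 15k = 1063.190333… → ⌈·⌉ = 1064
j=17: r + 16k = 1129.745888… → ⌈·⌉ = 1130
j=18: r + 17k = 1196.301444… → ⌈·⌉ = 1197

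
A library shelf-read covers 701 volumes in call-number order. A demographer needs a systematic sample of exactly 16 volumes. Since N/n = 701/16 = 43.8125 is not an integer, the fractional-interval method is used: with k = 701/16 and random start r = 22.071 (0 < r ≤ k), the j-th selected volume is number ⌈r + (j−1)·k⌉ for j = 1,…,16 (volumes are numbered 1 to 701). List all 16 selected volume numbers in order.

j=1: r + 0k = 22.071 → ⌈·⌉ = 23
j=2: r + 1k = 65.8835 → ⌈·⌉ = 66
j=3: r + 2k = 109.696 → ⌈·⌉ = 110
j=4: r + 3k = 153.5085 → ⌈·⌉ = 154
j=5: r + 4k = 197.321 → ⌈·⌉ = 198
j=6: r + 5k = 241.1335 → ⌈·⌉ = 242
j=7: r + 6k = 284.946 → ⌈·⌉ = 285
j=8: r + 7k = 328.7585 → ⌈·⌉ = 329
j=9: r + 8k = 372.571 → ⌈·⌉ = 373
j=10: r + 9k = 416.3835 → ⌈·⌉ = 417
j=11: r + 10k = 460.196 → ⌈·⌉ = 461
j=12: r + 11k = 504.0085 → ⌈·⌉ = 505
j=13: r + 12k = 547.821 → ⌈·⌉ = 548
j=14: r + 13k = 591.6335 → ⌈·⌉ = 592
j=15: r + 14k = 635.446 → ⌈·⌉ = 636
j=16: r + 15k = 679.2585 → ⌈·⌉ = 680

23, 66, 110, 154, 198, 242, 285, 329, 373, 417, 461, 505, 548, 592, 636, 680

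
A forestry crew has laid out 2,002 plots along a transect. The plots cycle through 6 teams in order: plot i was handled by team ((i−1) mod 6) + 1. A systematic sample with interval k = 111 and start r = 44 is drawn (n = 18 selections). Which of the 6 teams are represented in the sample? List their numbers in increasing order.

2, 5

Consecutive selections differ by k = 111, so their team numbers differ by 111 mod 6 = 3.
gcd(111, 6) = 3, so the sample visits 6/3 = 2 distinct residues mod 6.
Start 44 is team 2; the teams hit are 2, 5.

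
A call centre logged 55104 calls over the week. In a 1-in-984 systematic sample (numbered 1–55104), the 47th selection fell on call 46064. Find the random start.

k = 984
r = 46064 − (47−1)×984 = 46064 − 45264 = 800

800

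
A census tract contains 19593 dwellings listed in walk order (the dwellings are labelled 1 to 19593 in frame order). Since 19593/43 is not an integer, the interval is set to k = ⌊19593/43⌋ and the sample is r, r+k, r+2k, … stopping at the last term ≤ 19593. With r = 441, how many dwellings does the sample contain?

43

k = ⌊19593/43⌋ = 455
Achieved size = ⌊(19593 − 441)/455⌋ + 1 = ⌊19152/455⌋ + 1 = 42 + 1 = 43
(last selection: 441 + 42×455 = 19551 ≤ 19593; next would be 20006 > 19593)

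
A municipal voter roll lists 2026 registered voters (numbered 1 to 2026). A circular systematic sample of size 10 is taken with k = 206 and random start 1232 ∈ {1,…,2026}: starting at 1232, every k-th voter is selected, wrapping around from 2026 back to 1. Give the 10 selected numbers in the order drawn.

1232, 1438, 1644, 1850, 30, 236, 442, 648, 854, 1060

Selection 1: 1232
Selection 2: 1232 + 206 = 1438
Selection 3: 1438 + 206 = 1644
Selection 4: 1644 + 206 = 1850
Selection 5: 1850 + 206 = 2056 → 2056 − 2026 = 30
Selection 6: 30 + 206 = 236
Selection 7: 236 + 206 = 442
Selection 8: 442 + 206 = 648
Selection 9: 648 + 206 = 854
Selection 10: 854 + 206 = 1060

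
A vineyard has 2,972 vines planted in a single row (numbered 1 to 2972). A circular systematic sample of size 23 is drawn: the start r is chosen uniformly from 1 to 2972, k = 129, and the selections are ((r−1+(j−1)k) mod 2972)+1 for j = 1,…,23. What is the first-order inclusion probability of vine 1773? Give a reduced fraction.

For each position j, as r ranges over 1…2972 the j-th selection hits every vine exactly once, so vine 1773 is selected for exactly 23 of the 2972 starts.
Inclusion probability = 23/2972.

23/2972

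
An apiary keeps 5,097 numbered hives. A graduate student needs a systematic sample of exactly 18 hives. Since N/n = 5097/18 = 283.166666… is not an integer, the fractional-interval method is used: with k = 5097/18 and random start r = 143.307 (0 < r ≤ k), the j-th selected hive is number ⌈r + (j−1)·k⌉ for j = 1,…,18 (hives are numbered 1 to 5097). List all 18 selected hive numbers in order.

j=1: r + 0k = 143.307 → ⌈·⌉ = 144
j=2: r + 1k = 426.473666… → ⌈·⌉ = 427
j=3: r + 2k = 709.640333… → ⌈·⌉ = 710
j=4: r + 3k = 992.807 → ⌈·⌉ = 993
j=5: r + 4k = 1275.973666… → ⌈·⌉ = 1276
j=6: r + 5k = 1559.140333… → ⌈·⌉ = 1560
j=7: r + 6k = 1842.307 → ⌈·⌉ = 1843
j=8: r + 7k = 2125.473666… → ⌈·⌉ = 2126
j=9: r + 8k = 2408.640333… → ⌈·⌉ = 2409
j=10: r + 9k = 2691.807 → ⌈·⌉ = 2692
j=11: r + 10k = 2974.973666… → ⌈·⌉ = 2975
j=12: r + 11k = 3258.140333… → ⌈·⌉ = 3259
j=13: r + 12k = 3541.307 → ⌈·⌉ = 3542
j=14: r + 13k = 3824.473666… → ⌈·⌉ = 3825
j=15: r + 14k = 4107.640333… → ⌈·⌉ = 4108
j=16: r + 15k = 4390.807 → ⌈·⌉ = 4391
j=17: r + 16k = 4673.973666… → ⌈·⌉ = 4674
j=18: r + 17k = 4957.140333… → ⌈·⌉ = 4958

144, 427, 710, 993, 1276, 1560, 1843, 2126, 2409, 2692, 2975, 3259, 3542, 3825, 4108, 4391, 4674, 4958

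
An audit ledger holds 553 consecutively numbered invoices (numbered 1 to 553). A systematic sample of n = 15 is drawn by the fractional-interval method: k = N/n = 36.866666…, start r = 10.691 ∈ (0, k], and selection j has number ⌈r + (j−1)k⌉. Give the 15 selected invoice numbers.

11, 48, 85, 122, 159, 196, 232, 269, 306, 343, 380, 417, 454, 490, 527

j=1: r + 0k = 10.691 → ⌈·⌉ = 11
j=2: r + 1k = 47.557666… → ⌈·⌉ = 48
j=3: r + 2k = 84.424333… → ⌈·⌉ = 85
j=4: r + 3k = 121.291 → ⌈·⌉ = 122
j=5: r + 4k = 158.157666… → ⌈·⌉ = 159
j=6: r + 5k = 195.024333… → ⌈·⌉ = 196
j=7: r + 6k = 231.891 → ⌈·⌉ = 232
j=8: r + 7k = 268.757666… → ⌈·⌉ = 269
j=9: r + 8k = 305.624333… → ⌈·⌉ = 306
j=10: r + 9k = 342.491 → ⌈·⌉ = 343
j=11: r + 10k = 379.357666… → ⌈·⌉ = 380
j=12: r + 11k = 416.224333… → ⌈·⌉ = 417
j=13: r + 12k = 453.091 → ⌈·⌉ = 454
j=14: r + 13k = 489.957666… → ⌈·⌉ = 490
j=15: r + 14k = 526.824333… → ⌈·⌉ = 527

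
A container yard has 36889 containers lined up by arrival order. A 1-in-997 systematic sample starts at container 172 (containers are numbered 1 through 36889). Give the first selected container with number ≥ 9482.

k = 997
Steps past start: ⌈(9482 − 172)/997⌉ = ⌈9310/997⌉ = 10
Selected container: 172 + 10×997 = 10142

10142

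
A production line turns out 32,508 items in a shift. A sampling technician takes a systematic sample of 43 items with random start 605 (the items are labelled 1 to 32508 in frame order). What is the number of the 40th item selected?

k = 32508/43 = 756
40th selection = r + (40−1)·k = 605 + 39×756 = 605 + 29484 = 30089

30089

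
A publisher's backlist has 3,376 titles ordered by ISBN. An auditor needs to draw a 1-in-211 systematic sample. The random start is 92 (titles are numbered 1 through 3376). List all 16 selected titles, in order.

title 1: 92
title 2: 92 + 211 = 303
title 3: 303 + 211 = 514
title 4: 514 + 211 = 725
title 5: 725 + 211 = 936
title 6: 936 + 211 = 1147
title 7: 1147 + 211 = 1358
title 8: 1358 + 211 = 1569
title 9: 1569 + 211 = 1780
title 10: 1780 + 211 = 1991
title 11: 1991 + 211 = 2202
title 12: 2202 + 211 = 2413
title 13: 2413 + 211 = 2624
title 14: 2624 + 211 = 2835
title 15: 2835 + 211 = 3046
title 16: 3046 + 211 = 3257

92, 303, 514, 725, 936, 1147, 1358, 1569, 1780, 1991, 2202, 2413, 2624, 2835, 3046, 3257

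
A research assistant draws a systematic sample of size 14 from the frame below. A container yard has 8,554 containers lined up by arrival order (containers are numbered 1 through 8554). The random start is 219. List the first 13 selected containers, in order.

219, 830, 1441, 2052, 2663, 3274, 3885, 4496, 5107, 5718, 6329, 6940, 7551

k = N/n = 8554/14 = 611
container 1: 219
container 2: 219 + 611 = 830
container 3: 830 + 611 = 1441
container 4: 1441 + 611 = 2052
container 5: 2052 + 611 = 2663
container 6: 2663 + 611 = 3274
container 7: 3274 + 611 = 3885
container 8: 3885 + 611 = 4496
container 9: 4496 + 611 = 5107
container 10: 5107 + 611 = 5718
container 11: 5718 + 611 = 6329
container 12: 6329 + 611 = 6940
container 13: 6940 + 611 = 7551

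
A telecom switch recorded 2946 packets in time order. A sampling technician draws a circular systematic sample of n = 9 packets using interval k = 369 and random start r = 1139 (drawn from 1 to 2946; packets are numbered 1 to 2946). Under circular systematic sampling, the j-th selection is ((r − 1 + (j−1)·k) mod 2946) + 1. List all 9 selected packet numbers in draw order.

Selection 1: 1139
Selection 2: 1139 + 369 = 1508
Selection 3: 1508 + 369 = 1877
Selection 4: 1877 + 369 = 2246
Selection 5: 2246 + 369 = 2615
Selection 6: 2615 + 369 = 2984 → 2984 − 2946 = 38
Selection 7: 38 + 369 = 407
Selection 8: 407 + 369 = 776
Selection 9: 776 + 369 = 1145

1139, 1508, 1877, 2246, 2615, 38, 407, 776, 1145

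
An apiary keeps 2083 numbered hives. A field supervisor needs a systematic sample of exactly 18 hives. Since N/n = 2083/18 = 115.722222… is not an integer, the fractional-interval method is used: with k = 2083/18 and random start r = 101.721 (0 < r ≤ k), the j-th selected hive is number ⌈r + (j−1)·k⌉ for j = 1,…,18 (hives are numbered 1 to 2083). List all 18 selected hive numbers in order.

102, 218, 334, 449, 565, 681, 797, 912, 1028, 1144, 1259, 1375, 1491, 1607, 1722, 1838, 1954, 2069

j=1: r + 0k = 101.721 → ⌈·⌉ = 102
j=2: r + 1k = 217.443222… → ⌈·⌉ = 218
j=3: r + 2k = 333.165444… → ⌈·⌉ = 334
j=4: r + 3k = 448.887666… → ⌈·⌉ = 449
j=5: r + 4k = 564.609888… → ⌈·⌉ = 565
j=6: r + 5k = 680.332111… → ⌈·⌉ = 681
j=7: r + 6k = 796.054333… → ⌈·⌉ = 797
j=8: r + 7k = 911.776555… → ⌈·⌉ = 912
j=9: r + 8k = 1027.498777… → ⌈·⌉ = 1028
j=10: r + 9k = 1143.221 → ⌈·⌉ = 1144
j=11: r + 10k = 1258.943222… → ⌈·⌉ = 1259
j=12: r + 11k = 1374.665444… → ⌈·⌉ = 1375
j=13: r + 12k = 1490.387666… → ⌈·⌉ = 1491
j=14: r + 13k = 1606.109888… → ⌈·⌉ = 1607
j=15: r + 14k = 1721.832111… → ⌈·⌉ = 1722
j=16: r + 15k = 1837.554333… → ⌈·⌉ = 1838
j=17: r + 16k = 1953.276555… → ⌈·⌉ = 1954
j=18: r + 17k = 2068.998777… → ⌈·⌉ = 2069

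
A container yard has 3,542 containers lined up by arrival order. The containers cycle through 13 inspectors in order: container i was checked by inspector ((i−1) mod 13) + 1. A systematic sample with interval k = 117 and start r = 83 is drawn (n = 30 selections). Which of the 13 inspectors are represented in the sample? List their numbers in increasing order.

Consecutive selections differ by k = 117, so their inspector numbers differ by 117 mod 13 = 0.
gcd(117, 13) = 13, so the sample visits 13/13 = 1 distinct residues mod 13.
Start 83 is inspector 5; the inspectors hit are 5.

5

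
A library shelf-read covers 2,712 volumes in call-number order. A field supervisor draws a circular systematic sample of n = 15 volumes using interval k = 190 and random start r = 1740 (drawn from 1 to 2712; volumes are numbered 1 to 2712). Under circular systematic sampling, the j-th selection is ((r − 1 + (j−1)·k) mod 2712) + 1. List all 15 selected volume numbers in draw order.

Selection 1: 1740
Selection 2: 1740 + 190 = 1930
Selection 3: 1930 + 190 = 2120
Selection 4: 2120 + 190 = 2310
Selection 5: 2310 + 190 = 2500
Selection 6: 2500 + 190 = 2690
Selection 7: 2690 + 190 = 2880 → 2880 − 2712 = 168
Selection 8: 168 + 190 = 358
Selection 9: 358 + 190 = 548
Selection 10: 548 + 190 = 738
Selection 11: 738 + 190 = 928
Selection 12: 928 + 190 = 1118
Selection 13: 1118 + 190 = 1308
Selection 14: 1308 + 190 = 1498
Selection 15: 1498 + 190 = 1688

1740, 1930, 2120, 2310, 2500, 2690, 168, 358, 548, 738, 928, 1118, 1308, 1498, 1688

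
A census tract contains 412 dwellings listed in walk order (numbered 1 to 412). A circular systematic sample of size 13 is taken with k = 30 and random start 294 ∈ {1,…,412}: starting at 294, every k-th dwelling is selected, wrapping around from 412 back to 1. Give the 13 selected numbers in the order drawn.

Selection 1: 294
Selection 2: 294 + 30 = 324
Selection 3: 324 + 30 = 354
Selection 4: 354 + 30 = 384
Selection 5: 384 + 30 = 414 → 414 − 412 = 2
Selection 6: 2 + 30 = 32
Selection 7: 32 + 30 = 62
Selection 8: 62 + 30 = 92
Selection 9: 92 + 30 = 122
Selection 10: 122 + 30 = 152
Selection 11: 152 + 30 = 182
Selection 12: 182 + 30 = 212
Selection 13: 212 + 30 = 242

294, 324, 354, 384, 2, 32, 62, 92, 122, 152, 182, 212, 242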